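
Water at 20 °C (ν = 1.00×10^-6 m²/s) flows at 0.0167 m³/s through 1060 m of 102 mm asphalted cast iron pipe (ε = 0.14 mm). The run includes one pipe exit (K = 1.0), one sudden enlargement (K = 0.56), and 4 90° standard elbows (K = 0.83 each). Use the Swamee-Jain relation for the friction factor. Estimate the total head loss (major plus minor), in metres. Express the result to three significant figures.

V = 4Q/(πD²) = 2.044 m/s; V²/2g = 0.2129 m
Re = 2.08×10^5, ε/D = 0.00137 → f = 0.02251 (Swamee-Jain)
Major: h_f = f(L/D)·V²/2g = 0.02251·10392·0.2129 = 49.79 m
Minor: ΣK = 4.88; h_m = ΣK·V²/2g = 1.039 m
Total H_L = 49.79 + 1.039 = 50.83 m

H_L ≈ 50.8 m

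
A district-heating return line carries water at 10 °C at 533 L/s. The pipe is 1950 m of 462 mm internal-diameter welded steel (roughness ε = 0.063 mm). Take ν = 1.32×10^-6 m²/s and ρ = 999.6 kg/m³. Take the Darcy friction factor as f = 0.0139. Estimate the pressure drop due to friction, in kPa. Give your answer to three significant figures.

V = 4Q/(πD²) = 4·0.533/(π·0.462²) = 3.179 m/s
h_f = f(L/D)V²/(2g) = 0.01390·(1950/0.462)·3.179²/(2·9.81) = 30.23 m
Δp = ρg·h_f = 999.6·9.81·30.23 = 296.4 kPa

Δp ≈ 296 kPa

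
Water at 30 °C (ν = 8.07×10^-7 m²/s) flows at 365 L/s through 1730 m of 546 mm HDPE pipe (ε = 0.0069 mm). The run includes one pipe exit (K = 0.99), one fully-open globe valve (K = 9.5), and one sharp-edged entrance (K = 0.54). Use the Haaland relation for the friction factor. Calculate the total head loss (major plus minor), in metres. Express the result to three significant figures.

H_L ≈ 5.97 m

V = 4Q/(πD²) = 1.559 m/s; V²/2g = 0.1239 m
Re = 1.05×10^6, ε/D = 1.26×10^-5 → f = 0.01172 (Haaland)
Major: h_f = f(L/D)·V²/2g = 0.01172·3168·0.1239 = 4.601 m
Minor: ΣK = 11.0; h_m = ΣK·V²/2g = 1.366 m
Total H_L = 4.601 + 1.366 = 5.967 m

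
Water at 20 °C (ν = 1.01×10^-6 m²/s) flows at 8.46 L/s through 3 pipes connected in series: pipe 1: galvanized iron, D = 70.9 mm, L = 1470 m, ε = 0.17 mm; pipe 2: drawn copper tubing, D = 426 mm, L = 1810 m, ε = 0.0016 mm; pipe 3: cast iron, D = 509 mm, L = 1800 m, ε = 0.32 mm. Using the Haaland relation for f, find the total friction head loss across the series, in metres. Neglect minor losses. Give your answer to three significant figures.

H ≈ 124 m

Pipe 1: V = 2.143 m/s, Re = 1.50×10^5, ε/D = 0.00240, f = 0.02556, h_1 = f(L/D)V²/2g = 124.0 m
Pipe 2: V = 0.05936 m/s, Re = 2.50×10^4, ε/D = 3.76×10^-6, f = 0.02436, h_2 = f(L/D)V²/2g = 0.01859 m
Pipe 3: V = 0.04158 m/s, Re = 2.10×10^4, ε/D = 6.29×10^-4, f = 0.02664, h_3 = f(L/D)V²/2g = 0.008300 m
Series → Q common, losses add: H = Σh = 124.0 m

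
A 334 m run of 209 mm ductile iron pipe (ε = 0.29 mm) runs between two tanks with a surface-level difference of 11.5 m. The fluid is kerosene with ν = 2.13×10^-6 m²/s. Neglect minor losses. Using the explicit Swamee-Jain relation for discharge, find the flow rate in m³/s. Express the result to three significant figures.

Q ≈ 0.0865 m³/s

Swamee-Jain (Type II): Q = -0.965·√(gD⁵h_f/L)·ln[ε/(3.7D) + √(3.17ν²L/(gD³h_f))]
√(gD⁵h_f/L) = √(9.81·0.209⁵·11.5/334) = 0.01161
ε/(3.7D) = 3.75×10^-4; √(3.17ν²L/(gD³h_f)) = 6.83×10^-5
Q = -0.965·0.01161·ln(4.433×10^-4) = 0.08647 m³/s
Check: V = 2.52 m/s, Re = 2.47×10^5, f = 0.02239, h_f = 11.6 m ≈ 11.5 m ✓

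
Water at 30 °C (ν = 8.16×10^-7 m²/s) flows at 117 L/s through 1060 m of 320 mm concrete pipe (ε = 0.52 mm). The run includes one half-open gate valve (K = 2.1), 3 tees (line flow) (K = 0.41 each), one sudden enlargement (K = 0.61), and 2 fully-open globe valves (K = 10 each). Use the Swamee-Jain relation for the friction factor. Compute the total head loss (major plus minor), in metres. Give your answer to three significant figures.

V = 4Q/(πD²) = 1.455 m/s; V²/2g = 0.1079 m
Re = 5.71×10^5, ε/D = 0.00163 → f = 0.02266 (Swamee-Jain)
Major: h_f = f(L/D)·V²/2g = 0.02266·3312·0.1079 = 8.097 m
Minor: ΣK = 23.9; h_m = ΣK·V²/2g = 2.582 m
Total H_L = 8.097 + 2.582 = 10.68 m

H_L ≈ 10.7 m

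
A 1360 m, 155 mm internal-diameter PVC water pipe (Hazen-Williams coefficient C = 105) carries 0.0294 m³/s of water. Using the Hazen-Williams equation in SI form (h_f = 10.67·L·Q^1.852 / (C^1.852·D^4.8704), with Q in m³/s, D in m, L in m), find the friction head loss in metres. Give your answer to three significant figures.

h_f ≈ 33.5 m

h_f = 10.67·1360·0.0294^1.852 / (105^1.852·0.155^4.8704) = 33.52 m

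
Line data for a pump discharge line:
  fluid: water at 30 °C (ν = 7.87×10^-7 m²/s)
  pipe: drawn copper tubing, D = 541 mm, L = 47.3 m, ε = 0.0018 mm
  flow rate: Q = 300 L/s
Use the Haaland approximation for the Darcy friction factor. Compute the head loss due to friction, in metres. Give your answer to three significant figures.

V = 4Q/(πD²) = 4·0.300/(π·0.541²) = 1.305 m/s
Re = VD/ν = 1.305·0.541/7.87×10^-7 = 8.97×10^5 → turbulent
ε/D = 0.0018/541 = 3.33×10^-6
Haaland: f = 0.01185
h_f = f(L/D)V²/(2g) = 0.01185·(47.3/0.541)·1.305²/(2·9.81) = 0.08995 m

h_f ≈ 0.0900 m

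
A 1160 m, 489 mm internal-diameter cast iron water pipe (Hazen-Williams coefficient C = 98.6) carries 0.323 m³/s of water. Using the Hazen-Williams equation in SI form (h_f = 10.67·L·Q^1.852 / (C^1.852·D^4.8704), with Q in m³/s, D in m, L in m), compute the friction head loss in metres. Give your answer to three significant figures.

h_f ≈ 10.1 m

h_f = 10.67·1160·0.323^1.852 / (98.6^1.852·0.489^4.8704) = 10.10 m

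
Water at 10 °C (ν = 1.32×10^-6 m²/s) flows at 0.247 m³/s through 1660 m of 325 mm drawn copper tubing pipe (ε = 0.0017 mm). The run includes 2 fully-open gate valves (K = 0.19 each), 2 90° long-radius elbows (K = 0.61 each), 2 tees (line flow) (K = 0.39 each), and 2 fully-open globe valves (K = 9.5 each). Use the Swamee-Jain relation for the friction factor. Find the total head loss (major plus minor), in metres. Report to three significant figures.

H_L ≈ 38.2 m

V = 4Q/(πD²) = 2.977 m/s; V²/2g = 0.4518 m
Re = 7.33×10^5, ε/D = 5.23×10^-6 → f = 0.01235 (Swamee-Jain)
Major: h_f = f(L/D)·V²/2g = 0.01235·5108·0.4518 = 28.49 m
Minor: ΣK = 21.4; h_m = ΣK·V²/2g = 9.660 m
Total H_L = 28.49 + 9.660 = 38.15 m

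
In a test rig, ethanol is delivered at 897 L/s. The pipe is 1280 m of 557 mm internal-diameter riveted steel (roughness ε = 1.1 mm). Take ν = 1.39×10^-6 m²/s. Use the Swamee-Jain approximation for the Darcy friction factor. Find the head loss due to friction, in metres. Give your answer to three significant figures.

V = 4Q/(πD²) = 4·0.897/(π·0.557²) = 3.681 m/s
Re = VD/ν = 3.681·0.557/1.39×10^-6 = 1.48×10^6 → turbulent
ε/D = 1.1/557 = 0.00197
Swamee-Jain: f = 0.02353
h_f = f(L/D)V²/(2g) = 0.02353·(1280/0.557)·3.681²/(2·9.81) = 37.34 m

h_f ≈ 37.3 m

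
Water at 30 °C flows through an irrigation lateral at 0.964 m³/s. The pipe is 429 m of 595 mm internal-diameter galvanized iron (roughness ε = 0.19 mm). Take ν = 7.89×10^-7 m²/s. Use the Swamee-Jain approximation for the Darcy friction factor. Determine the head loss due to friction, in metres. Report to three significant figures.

h_f ≈ 6.84 m

V = 4Q/(πD²) = 4·0.964/(π·0.595²) = 3.467 m/s
Re = VD/ν = 3.467·0.595/7.89×10^-7 = 2.61×10^6 → turbulent
ε/D = 0.19/595 = 3.19×10^-4
Swamee-Jain: f = 0.01548
h_f = f(L/D)V²/(2g) = 0.01548·(429/0.595)·3.467²/(2·9.81) = 6.840 m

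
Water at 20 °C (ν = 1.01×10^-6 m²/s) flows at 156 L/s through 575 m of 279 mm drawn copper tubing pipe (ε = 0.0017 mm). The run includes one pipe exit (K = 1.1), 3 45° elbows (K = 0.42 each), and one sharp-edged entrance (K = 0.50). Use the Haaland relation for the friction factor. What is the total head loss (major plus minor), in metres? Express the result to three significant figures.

H_L ≈ 9.42 m

V = 4Q/(πD²) = 2.552 m/s; V²/2g = 0.3319 m
Re = 7.05×10^5, ε/D = 6.09×10^-6 → f = 0.01238 (Haaland)
Major: h_f = f(L/D)·V²/2g = 0.01238·2061·0.3319 = 8.468 m
Minor: ΣK = 2.86; h_m = ΣK·V²/2g = 0.9491 m
Total H_L = 8.468 + 0.9491 = 9.418 m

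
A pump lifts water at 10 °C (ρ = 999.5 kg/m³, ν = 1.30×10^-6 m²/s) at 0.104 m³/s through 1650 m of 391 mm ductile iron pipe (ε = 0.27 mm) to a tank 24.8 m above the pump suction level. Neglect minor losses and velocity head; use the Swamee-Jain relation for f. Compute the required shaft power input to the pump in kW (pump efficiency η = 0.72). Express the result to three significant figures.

V = 4Q/(πD²) = 0.8661 m/s; Re = 2.61×10^5; ε/D = 6.91×10^-4; f = 0.01951
h_f = f(L/D)V²/2g = 3.148 m
Total head H = z + h_f = 24.8 + 3.148 = 27.95 m
P_hyd = ρgQH = 999.5·9.81·0.104·27.95 = 28.50 kW
P_shaft = P_hyd/η = 28.50/0.72 = 39.58 kW

P_shaft ≈ 39.6 kW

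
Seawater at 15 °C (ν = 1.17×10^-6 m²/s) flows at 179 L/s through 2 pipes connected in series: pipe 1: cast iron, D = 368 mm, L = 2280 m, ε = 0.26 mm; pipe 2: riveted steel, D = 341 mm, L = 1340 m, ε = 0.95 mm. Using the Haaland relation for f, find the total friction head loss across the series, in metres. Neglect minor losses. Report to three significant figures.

Pipe 1: V = 1.683 m/s, Re = 5.29×10^5, ε/D = 7.07×10^-4, f = 0.01874, h_1 = f(L/D)V²/2g = 16.76 m
Pipe 2: V = 1.960 m/s, Re = 5.71×10^5, ε/D = 0.00279, f = 0.02591, h_2 = f(L/D)V²/2g = 19.93 m
Series → Q common, losses add: H = Σh = 36.69 m

H ≈ 36.7 m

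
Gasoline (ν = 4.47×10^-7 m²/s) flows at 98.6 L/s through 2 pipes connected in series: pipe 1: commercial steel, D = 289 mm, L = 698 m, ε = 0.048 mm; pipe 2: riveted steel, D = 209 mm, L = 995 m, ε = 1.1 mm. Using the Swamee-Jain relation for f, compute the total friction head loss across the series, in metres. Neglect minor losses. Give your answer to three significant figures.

H ≈ 66.1 m

Pipe 1: V = 1.503 m/s, Re = 9.72×10^5, ε/D = 1.66×10^-4, f = 0.01441, h_1 = f(L/D)V²/2g = 4.008 m
Pipe 2: V = 2.874 m/s, Re = 1.34×10^6, ε/D = 0.00526, f = 0.03096, h_2 = f(L/D)V²/2g = 62.05 m
Series → Q common, losses add: H = Σh = 66.06 m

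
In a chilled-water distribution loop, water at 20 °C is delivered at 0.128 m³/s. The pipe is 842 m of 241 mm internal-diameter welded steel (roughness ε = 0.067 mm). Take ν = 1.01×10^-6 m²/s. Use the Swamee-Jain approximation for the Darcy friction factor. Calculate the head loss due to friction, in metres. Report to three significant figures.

h_f ≈ 22.3 m

V = 4Q/(πD²) = 4·0.128/(π·0.241²) = 2.806 m/s
Re = VD/ν = 2.806·0.241/1.01×10^-6 = 6.70×10^5 → turbulent
ε/D = 0.067/241 = 2.78×10^-4
Swamee-Jain: f = 0.01589
h_f = f(L/D)V²/(2g) = 0.01589·(842/0.241)·2.806²/(2·9.81) = 22.27 m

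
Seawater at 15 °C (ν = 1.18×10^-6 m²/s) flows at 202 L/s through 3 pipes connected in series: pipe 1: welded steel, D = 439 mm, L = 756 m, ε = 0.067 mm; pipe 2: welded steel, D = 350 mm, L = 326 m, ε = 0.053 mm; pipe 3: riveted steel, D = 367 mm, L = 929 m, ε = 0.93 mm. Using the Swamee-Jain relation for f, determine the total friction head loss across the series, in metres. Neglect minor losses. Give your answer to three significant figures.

H ≈ 17.4 m

Pipe 1: V = 1.335 m/s, Re = 4.96×10^5, ε/D = 1.53×10^-4, f = 0.01506, h_1 = f(L/D)V²/2g = 2.354 m
Pipe 2: V = 2.100 m/s, Re = 6.23×10^5, ε/D = 1.51×10^-4, f = 0.01473, h_2 = f(L/D)V²/2g = 3.083 m
Pipe 3: V = 1.910 m/s, Re = 5.94×10^5, ε/D = 0.00253, f = 0.02533, h_3 = f(L/D)V²/2g = 11.91 m
Series → Q common, losses add: H = Σh = 17.35 m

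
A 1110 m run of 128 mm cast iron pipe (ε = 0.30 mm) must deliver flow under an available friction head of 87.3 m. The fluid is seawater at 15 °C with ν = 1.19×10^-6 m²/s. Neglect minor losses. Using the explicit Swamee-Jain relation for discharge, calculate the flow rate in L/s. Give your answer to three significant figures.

Swamee-Jain (Type II): Q = -0.965·√(gD⁵h_f/L)·ln[ε/(3.7D) + √(3.17ν²L/(gD³h_f))]
√(gD⁵h_f/L) = √(9.81·0.128⁵·87.3/1110) = 0.005149
ε/(3.7D) = 6.33×10^-4; √(3.17ν²L/(gD³h_f)) = 5.27×10^-5
Q = -0.965·0.005149·ln(6.861×10^-4) = 0.03619 m³/s
Check: V = 2.81 m/s, Re = 3.03×10^5, f = 0.02512, h_f = 87.8 m ≈ 87.3 m ✓

Q ≈ 36.2 L/s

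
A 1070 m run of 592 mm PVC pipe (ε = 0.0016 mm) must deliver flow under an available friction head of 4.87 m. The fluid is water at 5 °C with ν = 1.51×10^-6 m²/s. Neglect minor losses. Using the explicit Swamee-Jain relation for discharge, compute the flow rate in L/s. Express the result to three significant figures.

Swamee-Jain (Type II): Q = -0.965·√(gD⁵h_f/L)·ln[ε/(3.7D) + √(3.17ν²L/(gD³h_f))]
√(gD⁵h_f/L) = √(9.81·0.592⁵·4.87/1070) = 0.05698
ε/(3.7D) = 7.30×10^-7; √(3.17ν²L/(gD³h_f)) = 2.79×10^-5
Q = -0.965·0.05698·ln(2.866×10^-5) = 0.5751 m³/s
Check: V = 2.09 m/s, Re = 8.19×10^5, f = 0.01207, h_f = 4.85 m ≈ 4.87 m ✓

Q ≈ 575 L/s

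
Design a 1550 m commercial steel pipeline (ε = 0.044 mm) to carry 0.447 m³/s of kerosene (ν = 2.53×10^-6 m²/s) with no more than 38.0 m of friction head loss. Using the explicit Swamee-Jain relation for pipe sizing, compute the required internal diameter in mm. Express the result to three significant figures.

Swamee-Jain (Type III): D = 0.66·[ε^1.25·(LQ²/(gh_f))^4.75 + ν·Q^9.4·(L/(gh_f))^5.2]^0.04
LQ²/(gh_f) = 0.8308; L/(gh_f) = 4.158
Term 1 = ε^1.25·(…)^4.75 = 1.49×10^-6; Term 2 = ν·Q^9.4·(…)^5.2 = 2.16×10^-6
D = 0.66·(1.49×10^-6 + 2.16×10^-6)^0.04 = 0.4000 m = 400 mm
Check: V = 3.56 m/s, Re = 5.62×10^5, f = 0.01440, h_f = 36.0 m ≈ 38.0 m ✓

D ≈ 400 mm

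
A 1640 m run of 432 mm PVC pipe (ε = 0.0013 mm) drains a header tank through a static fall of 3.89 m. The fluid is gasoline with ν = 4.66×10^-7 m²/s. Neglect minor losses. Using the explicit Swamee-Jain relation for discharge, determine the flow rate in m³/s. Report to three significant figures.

Swamee-Jain (Type II): Q = -0.965·√(gD⁵h_f/L)·ln[ε/(3.7D) + √(3.17ν²L/(gD³h_f))]
√(gD⁵h_f/L) = √(9.81·0.432⁵·3.89/1640) = 0.01871
ε/(3.7D) = 8.13×10^-7; √(3.17ν²L/(gD³h_f)) = 1.92×10^-5
Q = -0.965·0.01871·ln(1.997×10^-5) = 0.1954 m³/s
Check: V = 1.33 m/s, Re = 1.24×10^6, f = 0.01129, h_f = 3.88 m ≈ 3.89 m ✓

Q ≈ 0.195 m³/s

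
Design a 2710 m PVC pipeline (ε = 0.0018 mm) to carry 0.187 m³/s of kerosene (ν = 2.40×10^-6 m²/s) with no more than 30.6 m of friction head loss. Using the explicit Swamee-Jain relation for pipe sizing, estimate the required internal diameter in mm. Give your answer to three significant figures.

D ≈ 331 mm

Swamee-Jain (Type III): D = 0.66·[ε^1.25·(LQ²/(gh_f))^4.75 + ν·Q^9.4·(L/(gh_f))^5.2]^0.04
LQ²/(gh_f) = 0.3157; L/(gh_f) = 9.028
Term 1 = ε^1.25·(…)^4.75 = 2.76×10^-10; Term 2 = ν·Q^9.4·(…)^5.2 = 3.20×10^-8
D = 0.66·(2.76×10^-10 + 3.20×10^-8)^0.04 = 0.3310 m = 331 mm
Check: V = 2.17 m/s, Re = 3.00×10^5, f = 0.01444, h_f = 28.4 m ≈ 30.6 m ✓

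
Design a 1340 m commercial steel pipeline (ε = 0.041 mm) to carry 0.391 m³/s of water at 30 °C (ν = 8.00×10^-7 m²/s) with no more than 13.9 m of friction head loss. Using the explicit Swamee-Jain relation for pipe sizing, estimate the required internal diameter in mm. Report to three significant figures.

D ≈ 440 mm

Swamee-Jain (Type III): D = 0.66·[ε^1.25·(LQ²/(gh_f))^4.75 + ν·Q^9.4·(L/(gh_f))^5.2]^0.04
LQ²/(gh_f) = 1.502; L/(gh_f) = 9.827
Term 1 = ε^1.25·(…)^4.75 = 2.27×10^-5; Term 2 = ν·Q^9.4·(…)^5.2 = 1.70×10^-5
D = 0.66·(2.27×10^-5 + 1.70×10^-5)^0.04 = 0.4400 m = 440 mm
Check: V = 2.57 m/s, Re = 1.41×10^6, f = 0.01305, h_f = 13.4 m ≈ 13.9 m ✓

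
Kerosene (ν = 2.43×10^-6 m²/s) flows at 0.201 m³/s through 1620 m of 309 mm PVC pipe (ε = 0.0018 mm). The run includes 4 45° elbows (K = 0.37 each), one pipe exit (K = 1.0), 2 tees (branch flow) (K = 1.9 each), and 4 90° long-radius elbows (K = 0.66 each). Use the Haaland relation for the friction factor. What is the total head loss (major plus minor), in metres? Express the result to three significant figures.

H_L ≈ 30.2 m

V = 4Q/(πD²) = 2.680 m/s; V²/2g = 0.3662 m
Re = 3.41×10^5, ε/D = 5.83×10^-6 → f = 0.01406 (Haaland)
Major: h_f = f(L/D)·V²/2g = 0.01406·5243·0.3662 = 26.98 m
Minor: ΣK = 8.92; h_m = ΣK·V²/2g = 3.266 m
Total H_L = 26.98 + 3.266 = 30.25 m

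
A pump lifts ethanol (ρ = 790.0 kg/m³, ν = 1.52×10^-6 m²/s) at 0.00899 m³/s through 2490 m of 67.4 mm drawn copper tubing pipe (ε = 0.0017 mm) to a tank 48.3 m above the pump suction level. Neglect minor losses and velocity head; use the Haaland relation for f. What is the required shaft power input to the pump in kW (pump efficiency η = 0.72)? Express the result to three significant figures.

V = 4Q/(πD²) = 2.520 m/s; Re = 1.12×10^5; ε/D = 2.52×10^-5; f = 0.01753
h_f = f(L/D)V²/2g = 209.5 m
Total head H = z + h_f = 48.3 + 209.5 = 257.8 m
P_hyd = ρgQH = 790.0·9.81·0.00899·257.8 = 17.96 kW
P_shaft = P_hyd/η = 17.96/0.72 = 24.95 kW

P_shaft ≈ 24.9 kW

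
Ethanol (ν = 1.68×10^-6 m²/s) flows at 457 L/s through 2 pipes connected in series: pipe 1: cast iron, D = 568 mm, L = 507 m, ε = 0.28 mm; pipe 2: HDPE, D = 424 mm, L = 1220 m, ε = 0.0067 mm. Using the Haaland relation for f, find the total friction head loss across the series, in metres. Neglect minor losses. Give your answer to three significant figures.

H ≈ 21.4 m

Pipe 1: V = 1.804 m/s, Re = 6.10×10^5, ε/D = 4.93×10^-4, f = 0.01739, h_1 = f(L/D)V²/2g = 2.573 m
Pipe 2: V = 3.237 m/s, Re = 8.17×10^5, ε/D = 1.58×10^-5, f = 0.01225, h_2 = f(L/D)V²/2g = 18.81 m
Series → Q common, losses add: H = Σh = 21.39 m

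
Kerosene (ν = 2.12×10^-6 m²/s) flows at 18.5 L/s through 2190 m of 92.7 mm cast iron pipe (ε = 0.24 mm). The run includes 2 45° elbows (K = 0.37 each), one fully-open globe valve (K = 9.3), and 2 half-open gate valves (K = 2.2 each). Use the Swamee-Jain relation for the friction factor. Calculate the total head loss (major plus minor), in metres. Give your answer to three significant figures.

V = 4Q/(πD²) = 2.741 m/s; V²/2g = 0.3830 m
Re = 1.20×10^5, ε/D = 0.00259 → f = 0.02655 (Swamee-Jain)
Major: h_f = f(L/D)·V²/2g = 0.02655·23625·0.3830 = 240.2 m
Minor: ΣK = 14.4; h_m = ΣK·V²/2g = 5.530 m
Total H_L = 240.2 + 5.530 = 245.7 m

H_L ≈ 246 m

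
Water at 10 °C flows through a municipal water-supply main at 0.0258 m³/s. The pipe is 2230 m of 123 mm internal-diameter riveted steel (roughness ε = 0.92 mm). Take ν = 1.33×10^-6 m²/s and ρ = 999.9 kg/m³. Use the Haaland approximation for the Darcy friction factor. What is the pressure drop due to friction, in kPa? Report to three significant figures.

Δp ≈ 1490 kPa

V = 4Q/(πD²) = 4·0.0258/(π·0.123²) = 2.171 m/s
Re = VD/ν = 2.171·0.123/1.33×10^-6 = 2.01×10^5 → turbulent
ε/D = 0.92/123 = 0.00748
Haaland: f = 0.03484
h_f = f(L/D)V²/(2g) = 0.03484·(2230/0.123)·2.171²/(2·9.81) = 151.8 m
Δp = ρg·h_f = 999.9·9.81·151.8 = 1489 kPa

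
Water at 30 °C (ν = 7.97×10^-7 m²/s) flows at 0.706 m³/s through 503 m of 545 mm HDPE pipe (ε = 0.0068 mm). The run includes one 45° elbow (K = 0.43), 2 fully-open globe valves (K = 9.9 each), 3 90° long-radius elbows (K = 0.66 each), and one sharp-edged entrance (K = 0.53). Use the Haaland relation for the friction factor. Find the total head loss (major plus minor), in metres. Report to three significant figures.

H_L ≈ 15.2 m

V = 4Q/(πD²) = 3.026 m/s; V²/2g = 0.4668 m
Re = 2.07×10^6, ε/D = 1.25×10^-5 → f = 0.01067 (Haaland)
Major: h_f = f(L/D)·V²/2g = 0.01067·922.9·0.4668 = 4.596 m
Minor: ΣK = 22.7; h_m = ΣK·V²/2g = 10.62 m
Total H_L = 4.596 + 10.62 = 15.21 m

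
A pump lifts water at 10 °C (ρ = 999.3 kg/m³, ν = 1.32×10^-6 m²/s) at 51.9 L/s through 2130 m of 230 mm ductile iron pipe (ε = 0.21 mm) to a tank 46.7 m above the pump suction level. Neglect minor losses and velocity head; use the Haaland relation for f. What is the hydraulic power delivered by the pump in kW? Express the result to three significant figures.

P_hyd ≈ 31.4 kW

V = 4Q/(πD²) = 1.249 m/s; Re = 2.18×10^5; ε/D = 9.13×10^-4; f = 0.02046
h_f = f(L/D)V²/2g = 15.07 m
Total head H = z + h_f = 46.7 + 15.07 = 61.77 m
P_hyd = ρgQH = 999.3·9.81·0.0519·61.77 = 31.43 kW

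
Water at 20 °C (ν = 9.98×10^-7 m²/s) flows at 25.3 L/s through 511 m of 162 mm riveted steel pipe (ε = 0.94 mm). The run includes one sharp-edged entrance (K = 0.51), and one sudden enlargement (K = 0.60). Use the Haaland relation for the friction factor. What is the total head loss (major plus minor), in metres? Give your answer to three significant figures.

V = 4Q/(πD²) = 1.227 m/s; V²/2g = 0.07679 m
Re = 1.99×10^5, ε/D = 0.00580 → f = 0.03224 (Haaland)
Major: h_f = f(L/D)·V²/2g = 0.03224·3154·0.07679 = 7.809 m
Minor: ΣK = 1.11; h_m = ΣK·V²/2g = 0.08524 m
Total H_L = 7.809 + 0.08524 = 7.895 m

H_L ≈ 7.89 m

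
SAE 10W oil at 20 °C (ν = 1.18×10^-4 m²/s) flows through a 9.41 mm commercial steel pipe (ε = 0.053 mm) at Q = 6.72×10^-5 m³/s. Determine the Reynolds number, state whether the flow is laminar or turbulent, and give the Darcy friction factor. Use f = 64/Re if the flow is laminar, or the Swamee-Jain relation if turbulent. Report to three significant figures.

V = 4Q/(πD²) = 0.9663 m/s
Re = VD/ν = 0.9663·0.00941/1.18×10^-4 = 77.1
Re < 2300 → laminar → f = 64/Re = 0.8306

Re ≈ 77.1; laminar; f = 64/Re ≈ 0.831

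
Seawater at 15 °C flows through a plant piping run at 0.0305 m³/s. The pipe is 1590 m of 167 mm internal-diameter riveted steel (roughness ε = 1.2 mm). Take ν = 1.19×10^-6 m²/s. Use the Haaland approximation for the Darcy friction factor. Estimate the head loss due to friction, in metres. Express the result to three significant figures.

h_f ≈ 32.4 m

V = 4Q/(πD²) = 4·0.0305/(π·0.167²) = 1.392 m/s
Re = VD/ν = 1.392·0.167/1.19×10^-6 = 1.95×10^5 → turbulent
ε/D = 1.2/167 = 0.00719
Haaland: f = 0.03442
h_f = f(L/D)V²/(2g) = 0.03442·(1590/0.167)·1.392²/(2·9.81) = 32.38 m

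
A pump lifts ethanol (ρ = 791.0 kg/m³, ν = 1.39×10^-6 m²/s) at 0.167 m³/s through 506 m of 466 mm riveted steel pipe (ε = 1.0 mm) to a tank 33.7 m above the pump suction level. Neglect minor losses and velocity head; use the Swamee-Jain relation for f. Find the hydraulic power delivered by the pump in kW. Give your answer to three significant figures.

V = 4Q/(πD²) = 0.9792 m/s; Re = 3.28×10^5; ε/D = 0.00215; f = 0.02453
h_f = f(L/D)V²/2g = 1.302 m
Total head H = z + h_f = 33.7 + 1.302 = 35.00 m
P_hyd = ρgQH = 791.0·9.81·0.167·35.00 = 45.36 kW

P_hyd ≈ 45.4 kW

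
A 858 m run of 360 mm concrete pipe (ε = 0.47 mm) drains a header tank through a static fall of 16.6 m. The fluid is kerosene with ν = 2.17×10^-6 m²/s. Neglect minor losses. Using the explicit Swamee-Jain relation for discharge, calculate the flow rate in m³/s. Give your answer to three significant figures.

Swamee-Jain (Type II): Q = -0.965·√(gD⁵h_f/L)·ln[ε/(3.7D) + √(3.17ν²L/(gD³h_f))]
√(gD⁵h_f/L) = √(9.81·0.360⁵·16.6/858) = 0.03388
ε/(3.7D) = 3.53×10^-4; √(3.17ν²L/(gD³h_f)) = 4.11×10^-5
Q = -0.965·0.03388·ln(3.939×10^-4) = 0.2563 m³/s
Check: V = 2.52 m/s, Re = 4.18×10^5, f = 0.02169, h_f = 16.7 m ≈ 16.6 m ✓

Q ≈ 0.256 m³/s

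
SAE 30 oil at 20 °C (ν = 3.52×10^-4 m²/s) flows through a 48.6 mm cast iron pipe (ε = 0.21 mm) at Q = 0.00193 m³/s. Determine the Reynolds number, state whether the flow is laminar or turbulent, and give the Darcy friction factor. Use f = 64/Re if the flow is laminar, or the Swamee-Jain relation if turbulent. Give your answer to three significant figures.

Re ≈ 144; laminar; f = 64/Re ≈ 0.446

V = 4Q/(πD²) = 1.040 m/s
Re = VD/ν = 1.040·0.0486/3.52×10^-4 = 144
Re < 2300 → laminar → f = 64/Re = 0.4455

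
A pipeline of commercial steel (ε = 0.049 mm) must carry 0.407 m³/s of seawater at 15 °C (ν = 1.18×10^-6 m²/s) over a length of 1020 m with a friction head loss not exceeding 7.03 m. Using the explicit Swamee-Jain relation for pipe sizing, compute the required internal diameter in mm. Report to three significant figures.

D ≈ 490 mm

Swamee-Jain (Type III): D = 0.66·[ε^1.25·(LQ²/(gh_f))^4.75 + ν·Q^9.4·(L/(gh_f))^5.2]^0.04
LQ²/(gh_f) = 2.450; L/(gh_f) = 14.79
Term 1 = ε^1.25·(…)^4.75 = 2.89×10^-4; Term 2 = ν·Q^9.4·(…)^5.2 = 3.06×10^-4
D = 0.66·(2.89×10^-4 + 3.06×10^-4)^0.04 = 0.4904 m = 490 mm
Check: V = 2.15 m/s, Re = 8.96×10^5, f = 0.01363, h_f = 6.71 m ≈ 7.03 m ✓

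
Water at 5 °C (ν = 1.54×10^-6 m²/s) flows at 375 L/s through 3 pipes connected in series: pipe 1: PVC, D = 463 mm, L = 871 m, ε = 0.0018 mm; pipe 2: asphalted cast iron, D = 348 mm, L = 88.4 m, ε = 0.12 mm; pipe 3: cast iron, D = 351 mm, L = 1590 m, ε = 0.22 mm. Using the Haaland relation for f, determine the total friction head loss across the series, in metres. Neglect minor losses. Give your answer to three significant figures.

H ≈ 71.7 m

Pipe 1: V = 2.227 m/s, Re = 6.70×10^5, ε/D = 3.89×10^-6, f = 0.01246, h_1 = f(L/D)V²/2g = 5.926 m
Pipe 2: V = 3.943 m/s, Re = 8.91×10^5, ε/D = 3.45×10^-4, f = 0.01606, h_2 = f(L/D)V²/2g = 3.232 m
Pipe 3: V = 3.875 m/s, Re = 8.83×10^5, ε/D = 6.27×10^-4, f = 0.01804, h_3 = f(L/D)V²/2g = 62.54 m
Series → Q common, losses add: H = Σh = 71.70 m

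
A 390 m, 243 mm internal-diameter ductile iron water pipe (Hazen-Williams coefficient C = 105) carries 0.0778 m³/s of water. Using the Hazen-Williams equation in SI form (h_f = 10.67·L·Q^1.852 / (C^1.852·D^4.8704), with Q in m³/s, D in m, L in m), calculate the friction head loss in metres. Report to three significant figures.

h_f = 10.67·390·0.0778^1.852 / (105^1.852·0.243^4.8704) = 6.523 m

h_f ≈ 6.52 m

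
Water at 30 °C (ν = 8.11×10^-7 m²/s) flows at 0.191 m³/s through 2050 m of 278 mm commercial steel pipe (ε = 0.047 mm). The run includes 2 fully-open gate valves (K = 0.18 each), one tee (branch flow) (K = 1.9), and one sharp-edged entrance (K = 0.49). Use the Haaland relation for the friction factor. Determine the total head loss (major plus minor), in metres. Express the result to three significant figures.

H_L ≈ 54.2 m

V = 4Q/(πD²) = 3.147 m/s; V²/2g = 0.5047 m
Re = 1.08×10^6, ε/D = 1.69×10^-4 → f = 0.01418 (Haaland)
Major: h_f = f(L/D)·V²/2g = 0.01418·7374·0.5047 = 52.78 m
Minor: ΣK = 2.75; h_m = ΣK·V²/2g = 1.388 m
Total H_L = 52.78 + 1.388 = 54.16 m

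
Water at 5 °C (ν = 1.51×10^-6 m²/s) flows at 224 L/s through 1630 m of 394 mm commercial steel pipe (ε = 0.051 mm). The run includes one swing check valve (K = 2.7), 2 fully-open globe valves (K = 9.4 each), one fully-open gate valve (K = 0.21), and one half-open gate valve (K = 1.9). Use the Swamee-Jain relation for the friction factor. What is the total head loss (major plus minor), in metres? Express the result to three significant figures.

H_L ≈ 14.6 m

V = 4Q/(πD²) = 1.837 m/s; V²/2g = 0.1720 m
Re = 4.79×10^5, ε/D = 1.29×10^-4 → f = 0.01487 (Swamee-Jain)
Major: h_f = f(L/D)·V²/2g = 0.01487·4137·0.1720 = 10.58 m
Minor: ΣK = 23.6; h_m = ΣK·V²/2g = 4.062 m
Total H_L = 10.58 + 4.062 = 14.64 m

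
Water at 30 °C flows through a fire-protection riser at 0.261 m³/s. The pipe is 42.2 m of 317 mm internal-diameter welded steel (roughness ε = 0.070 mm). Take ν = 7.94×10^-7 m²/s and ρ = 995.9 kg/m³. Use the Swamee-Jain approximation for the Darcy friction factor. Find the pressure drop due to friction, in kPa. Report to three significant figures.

V = 4Q/(πD²) = 4·0.261/(π·0.317²) = 3.307 m/s
Re = VD/ν = 3.307·0.317/7.94×10^-7 = 1.32×10^6 → turbulent
ε/D = 0.070/317 = 2.21×10^-4
Swamee-Jain: f = 0.01479
h_f = f(L/D)V²/(2g) = 0.01479·(42.2/0.317)·3.307²/(2·9.81) = 1.098 m
Δp = ρg·h_f = 995.9·9.81·1.098 = 10.72 kPa

Δp ≈ 10.7 kPa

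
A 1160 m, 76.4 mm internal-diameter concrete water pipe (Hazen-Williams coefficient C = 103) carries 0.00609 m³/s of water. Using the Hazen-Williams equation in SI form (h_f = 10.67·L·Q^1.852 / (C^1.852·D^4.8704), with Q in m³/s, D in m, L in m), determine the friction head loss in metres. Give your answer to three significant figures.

h_f ≈ 50.3 m

h_f = 10.67·1160·0.00609^1.852 / (103^1.852·0.0764^4.8704) = 50.32 m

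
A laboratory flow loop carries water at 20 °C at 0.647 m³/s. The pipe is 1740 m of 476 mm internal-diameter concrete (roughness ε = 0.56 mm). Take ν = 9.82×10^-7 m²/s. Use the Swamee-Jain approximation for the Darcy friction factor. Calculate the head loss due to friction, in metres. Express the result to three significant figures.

h_f ≈ 50.9 m

V = 4Q/(πD²) = 4·0.647/(π·0.476²) = 3.636 m/s
Re = VD/ν = 3.636·0.476/9.82×10^-7 = 1.76×10^6 → turbulent
ε/D = 0.56/476 = 0.00118
Swamee-Jain: f = 0.02065
h_f = f(L/D)V²/(2g) = 0.02065·(1740/0.476)·3.636²/(2·9.81) = 50.86 m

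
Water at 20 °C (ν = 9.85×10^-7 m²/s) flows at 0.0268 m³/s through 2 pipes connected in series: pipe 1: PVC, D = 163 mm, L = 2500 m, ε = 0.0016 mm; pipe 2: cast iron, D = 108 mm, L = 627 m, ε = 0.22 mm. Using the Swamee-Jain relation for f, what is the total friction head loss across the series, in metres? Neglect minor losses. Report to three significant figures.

Pipe 1: V = 1.284 m/s, Re = 2.13×10^5, ε/D = 9.82×10^-6, f = 0.01544, h_1 = f(L/D)V²/2g = 19.91 m
Pipe 2: V = 2.925 m/s, Re = 3.21×10^5, ε/D = 0.00204, f = 0.02424, h_2 = f(L/D)V²/2g = 61.38 m
Series → Q common, losses add: H = Σh = 81.29 m

H ≈ 81.3 m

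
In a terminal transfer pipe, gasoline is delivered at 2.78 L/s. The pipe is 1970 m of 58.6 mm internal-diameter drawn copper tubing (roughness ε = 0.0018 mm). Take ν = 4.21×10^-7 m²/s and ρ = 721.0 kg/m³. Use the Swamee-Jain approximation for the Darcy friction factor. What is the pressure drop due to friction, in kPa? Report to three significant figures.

V = 4Q/(πD²) = 4·0.00278/(π·0.0586²) = 1.031 m/s
Re = VD/ν = 1.031·0.0586/4.21×10^-7 = 1.43×10^5 → turbulent
ε/D = 0.0018/58.6 = 3.07×10^-5
Swamee-Jain: f = 0.01682
h_f = f(L/D)V²/(2g) = 0.01682·(1970/0.0586)·1.031²/(2·9.81) = 30.62 m
Δp = ρg·h_f = 721.0·9.81·30.62 = 216.6 kPa

Δp ≈ 217 kPa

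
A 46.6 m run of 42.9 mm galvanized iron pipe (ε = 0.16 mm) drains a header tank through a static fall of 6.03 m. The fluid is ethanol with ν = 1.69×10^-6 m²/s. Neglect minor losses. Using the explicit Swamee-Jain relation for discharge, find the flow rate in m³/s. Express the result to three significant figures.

Q ≈ 0.00275 m³/s

Swamee-Jain (Type II): Q = -0.965·√(gD⁵h_f/L)·ln[ε/(3.7D) + √(3.17ν²L/(gD³h_f))]
√(gD⁵h_f/L) = √(9.81·0.0429⁵·6.03/46.6) = 4.295×10^-4
ε/(3.7D) = 0.00101; √(3.17ν²L/(gD³h_f)) = 3.01×10^-4
Q = -0.965·4.295×10^-4·ln(0.001309) = 0.002751 m³/s
Check: V = 1.90 m/s, Re = 4.83×10^4, f = 0.03041, h_f = 6.10 m ≈ 6.03 m ✓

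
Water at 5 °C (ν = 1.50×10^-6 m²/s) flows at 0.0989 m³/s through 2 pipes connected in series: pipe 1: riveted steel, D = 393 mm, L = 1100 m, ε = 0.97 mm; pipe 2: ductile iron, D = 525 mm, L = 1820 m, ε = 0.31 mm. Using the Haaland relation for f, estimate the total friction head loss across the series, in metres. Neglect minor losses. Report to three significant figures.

Pipe 1: V = 0.8153 m/s, Re = 2.14×10^5, ε/D = 0.00247, f = 0.02548, h_1 = f(L/D)V²/2g = 2.416 m
Pipe 2: V = 0.4569 m/s, Re = 1.60×10^5, ε/D = 5.90×10^-4, f = 0.01946, h_2 = f(L/D)V²/2g = 0.7177 m
Series → Q common, losses add: H = Σh = 3.134 m

H ≈ 3.13 m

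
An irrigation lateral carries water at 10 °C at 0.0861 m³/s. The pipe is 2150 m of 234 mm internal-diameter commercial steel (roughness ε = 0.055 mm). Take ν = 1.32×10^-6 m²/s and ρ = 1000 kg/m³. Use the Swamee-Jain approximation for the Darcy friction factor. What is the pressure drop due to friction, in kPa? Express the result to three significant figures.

V = 4Q/(πD²) = 4·0.0861/(π·0.234²) = 2.002 m/s
Re = VD/ν = 2.002·0.234/1.32×10^-6 = 3.55×10^5 → turbulent
ε/D = 0.055/234 = 2.35×10^-4
Swamee-Jain: f = 0.01631
h_f = f(L/D)V²/(2g) = 0.01631·(2150/0.234)·2.002²/(2·9.81) = 30.61 m
Δp = ρg·h_f = 1000·9.81·30.61 = 300.3 kPa

Δp ≈ 300 kPa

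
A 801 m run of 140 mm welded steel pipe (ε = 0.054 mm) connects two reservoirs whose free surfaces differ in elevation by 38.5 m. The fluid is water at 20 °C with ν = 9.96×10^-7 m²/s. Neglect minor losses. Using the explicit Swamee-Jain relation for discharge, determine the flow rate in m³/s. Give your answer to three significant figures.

Q ≈ 0.0427 m³/s

Swamee-Jain (Type II): Q = -0.965·√(gD⁵h_f/L)·ln[ε/(3.7D) + √(3.17ν²L/(gD³h_f))]
√(gD⁵h_f/L) = √(9.81·0.140⁵·38.5/801) = 0.005036
ε/(3.7D) = 1.04×10^-4; √(3.17ν²L/(gD³h_f)) = 4.93×10^-5
Q = -0.965·0.005036·ln(1.535×10^-4) = 0.04267 m³/s
Check: V = 2.77 m/s, Re = 3.90×10^5, f = 0.01729, h_f = 38.7 m ≈ 38.5 m ✓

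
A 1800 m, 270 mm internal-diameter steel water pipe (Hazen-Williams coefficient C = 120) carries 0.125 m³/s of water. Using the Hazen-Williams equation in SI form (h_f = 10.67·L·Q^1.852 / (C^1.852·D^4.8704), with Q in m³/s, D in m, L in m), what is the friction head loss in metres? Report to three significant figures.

h_f = 10.67·1800·0.125^1.852 / (120^1.852·0.270^4.8704) = 33.87 m

h_f ≈ 33.9 m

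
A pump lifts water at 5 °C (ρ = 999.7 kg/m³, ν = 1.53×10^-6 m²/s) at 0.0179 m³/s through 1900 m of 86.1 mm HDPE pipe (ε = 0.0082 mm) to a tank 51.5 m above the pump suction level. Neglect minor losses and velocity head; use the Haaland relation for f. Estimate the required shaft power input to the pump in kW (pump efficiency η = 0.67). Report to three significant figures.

P_shaft ≈ 59.6 kW

V = 4Q/(πD²) = 3.074 m/s; Re = 1.73×10^5; ε/D = 9.52×10^-5; f = 0.01654
h_f = f(L/D)V²/2g = 175.9 m
Total head H = z + h_f = 51.5 + 175.9 = 227.4 m
P_hyd = ρgQH = 999.7·9.81·0.0179·227.4 = 39.91 kW
P_shaft = P_hyd/η = 39.91/0.67 = 59.57 kW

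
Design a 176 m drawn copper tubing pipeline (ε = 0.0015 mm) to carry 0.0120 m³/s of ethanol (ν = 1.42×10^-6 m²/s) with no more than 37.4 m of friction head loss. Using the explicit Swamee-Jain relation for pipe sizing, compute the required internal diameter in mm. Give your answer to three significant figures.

D ≈ 62.8 mm

Swamee-Jain (Type III): D = 0.66·[ε^1.25·(LQ²/(gh_f))^4.75 + ν·Q^9.4·(L/(gh_f))^5.2]^0.04
LQ²/(gh_f) = 6.908×10^-5; L/(gh_f) = 0.4797
Term 1 = ε^1.25·(…)^4.75 = 9.06×10^-28; Term 2 = ν·Q^9.4·(…)^5.2 = 2.74×10^-26
D = 0.66·(9.06×10^-28 + 2.74×10^-26)^0.04 = 0.06275 m = 62.8 mm
Check: V = 3.88 m/s, Re = 1.71×10^5, f = 0.01621, h_f = 34.9 m ≈ 37.4 m ✓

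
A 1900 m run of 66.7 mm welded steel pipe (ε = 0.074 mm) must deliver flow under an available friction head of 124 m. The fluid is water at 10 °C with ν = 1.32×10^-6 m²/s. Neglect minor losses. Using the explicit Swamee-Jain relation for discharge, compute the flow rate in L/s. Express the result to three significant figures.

Swamee-Jain (Type II): Q = -0.965·√(gD⁵h_f/L)·ln[ε/(3.7D) + √(3.17ν²L/(gD³h_f))]
√(gD⁵h_f/L) = √(9.81·0.0667⁵·124/1900) = 9.194×10^-4
ε/(3.7D) = 3.00×10^-4; √(3.17ν²L/(gD³h_f)) = 1.71×10^-4
Q = -0.965·9.194×10^-4·ln(4.704×10^-4) = 0.006798 m³/s
Check: V = 1.95 m/s, Re = 9.83×10^4, f = 0.02275, h_f = 125 m ≈ 124 m ✓

Q ≈ 6.80 L/s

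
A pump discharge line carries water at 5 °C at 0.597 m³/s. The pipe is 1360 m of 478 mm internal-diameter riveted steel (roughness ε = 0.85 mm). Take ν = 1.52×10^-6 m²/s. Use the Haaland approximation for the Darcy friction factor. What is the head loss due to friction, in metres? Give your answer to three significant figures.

h_f ≈ 36.8 m

V = 4Q/(πD²) = 4·0.597/(π·0.478²) = 3.327 m/s
Re = VD/ν = 3.327·0.478/1.52×10^-6 = 1.05×10^6 → turbulent
ε/D = 0.85/478 = 0.00178
Haaland: f = 0.02292
h_f = f(L/D)V²/(2g) = 0.02292·(1360/0.478)·3.327²/(2·9.81) = 36.79 m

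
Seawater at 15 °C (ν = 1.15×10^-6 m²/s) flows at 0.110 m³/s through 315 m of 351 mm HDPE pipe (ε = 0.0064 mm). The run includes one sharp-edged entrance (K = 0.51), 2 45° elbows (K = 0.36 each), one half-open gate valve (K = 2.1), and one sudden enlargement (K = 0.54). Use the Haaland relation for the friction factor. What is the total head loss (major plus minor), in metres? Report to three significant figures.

H_L ≈ 1.09 m

V = 4Q/(πD²) = 1.137 m/s; V²/2g = 0.06587 m
Re = 3.47×10^5, ε/D = 1.82×10^-5 → f = 0.01413 (Haaland)
Major: h_f = f(L/D)·V²/2g = 0.01413·897.4·0.06587 = 0.8350 m
Minor: ΣK = 3.87; h_m = ΣK·V²/2g = 0.2549 m
Total H_L = 0.8350 + 0.2549 = 1.090 m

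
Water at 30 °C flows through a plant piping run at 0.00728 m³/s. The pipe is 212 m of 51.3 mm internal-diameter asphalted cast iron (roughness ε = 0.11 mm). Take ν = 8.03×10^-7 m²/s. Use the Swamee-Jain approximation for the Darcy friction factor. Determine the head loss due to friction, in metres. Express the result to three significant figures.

V = 4Q/(πD²) = 4·0.00728/(π·0.0513²) = 3.522 m/s
Re = VD/ν = 3.522·0.0513/8.03×10^-7 = 2.25×10^5 → turbulent
ε/D = 0.11/51.3 = 0.00214
Swamee-Jain: f = 0.02479
h_f = f(L/D)V²/(2g) = 0.02479·(212/0.0513)·3.522²/(2·9.81) = 64.77 m

h_f ≈ 64.8 m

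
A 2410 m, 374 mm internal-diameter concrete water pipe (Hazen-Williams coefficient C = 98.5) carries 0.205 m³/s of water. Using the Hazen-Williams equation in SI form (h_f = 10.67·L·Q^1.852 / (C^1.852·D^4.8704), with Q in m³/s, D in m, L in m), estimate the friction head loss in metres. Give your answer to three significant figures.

h_f ≈ 33.4 m

h_f = 10.67·2410·0.205^1.852 / (98.5^1.852·0.374^4.8704) = 33.42 m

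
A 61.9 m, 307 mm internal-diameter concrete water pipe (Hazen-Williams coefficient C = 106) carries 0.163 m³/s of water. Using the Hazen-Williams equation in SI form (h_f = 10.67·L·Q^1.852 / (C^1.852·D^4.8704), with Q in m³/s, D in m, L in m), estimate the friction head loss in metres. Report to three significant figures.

h_f ≈ 1.28 m

h_f = 10.67·61.9·0.163^1.852 / (106^1.852·0.307^4.8704) = 1.282 m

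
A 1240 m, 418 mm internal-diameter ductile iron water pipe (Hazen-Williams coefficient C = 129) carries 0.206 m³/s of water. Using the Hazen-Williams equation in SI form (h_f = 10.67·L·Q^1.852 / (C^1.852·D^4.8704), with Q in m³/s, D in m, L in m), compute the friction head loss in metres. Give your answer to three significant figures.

h_f ≈ 6.12 m

h_f = 10.67·1240·0.206^1.852 / (129^1.852·0.418^4.8704) = 6.125 m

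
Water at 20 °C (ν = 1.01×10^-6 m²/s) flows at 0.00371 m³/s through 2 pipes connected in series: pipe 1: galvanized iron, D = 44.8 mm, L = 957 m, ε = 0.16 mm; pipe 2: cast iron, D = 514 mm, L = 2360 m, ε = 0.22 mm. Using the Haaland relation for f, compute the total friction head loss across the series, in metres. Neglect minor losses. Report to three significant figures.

H ≈ 172 m

Pipe 1: V = 2.354 m/s, Re = 1.04×10^5, ε/D = 0.00357, f = 0.02856, h_1 = f(L/D)V²/2g = 172.2 m
Pipe 2: V = 0.01788 m/s, Re = 9100, ε/D = 4.28×10^-4, f = 0.03219, h_2 = f(L/D)V²/2g = 0.002408 m
Series → Q common, losses add: H = Σh = 172.2 m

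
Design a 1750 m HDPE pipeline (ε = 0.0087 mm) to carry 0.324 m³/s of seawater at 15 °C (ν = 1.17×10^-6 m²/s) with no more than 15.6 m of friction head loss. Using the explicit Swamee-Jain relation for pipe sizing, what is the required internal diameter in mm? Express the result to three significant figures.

Swamee-Jain (Type III): D = 0.66·[ε^1.25·(LQ²/(gh_f))^4.75 + ν·Q^9.4·(L/(gh_f))^5.2]^0.04
LQ²/(gh_f) = 1.200; L/(gh_f) = 11.44
Term 1 = ε^1.25·(…)^4.75 = 1.13×10^-6; Term 2 = ν·Q^9.4·(…)^5.2 = 9.34×10^-6
D = 0.66·(1.13×10^-6 + 9.34×10^-6)^0.04 = 0.4172 m = 417 mm
Check: V = 2.37 m/s, Re = 8.45×10^5, f = 0.01239, h_f = 14.9 m ≈ 15.6 m ✓

D ≈ 417 mm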